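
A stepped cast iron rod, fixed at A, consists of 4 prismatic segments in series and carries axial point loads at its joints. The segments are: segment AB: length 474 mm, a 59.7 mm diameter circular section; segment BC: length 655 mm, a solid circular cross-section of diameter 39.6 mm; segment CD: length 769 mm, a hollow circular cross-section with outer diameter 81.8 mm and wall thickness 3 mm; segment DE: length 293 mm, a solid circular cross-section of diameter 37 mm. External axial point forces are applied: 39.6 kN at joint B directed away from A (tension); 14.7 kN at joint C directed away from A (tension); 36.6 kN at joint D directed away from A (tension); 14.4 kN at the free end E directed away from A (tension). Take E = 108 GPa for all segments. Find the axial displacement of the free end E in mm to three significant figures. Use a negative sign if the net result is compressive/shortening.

Internal axial forces (sectioning from the free end, tension +): N_DE = 14.4 kN, N_CD = 51 kN, N_BC = 65.7 kN, N_AB = 105.3 kN.
A_AB = 2799 mm².
A_BC = 1232 mm².
A_CD = 742.7 mm².
A_DE = 1075 mm².
δ_AB = 105300·474/(2799·108000) = 0.1651 mm
δ_BC = 65700·655/(1232·108000) = 0.3235 mm
δ_CD = 51000·769/(742.7·108000) = 0.489 mm
δ_DE = 14400·293/(1075·108000) = 0.03633 mm
δ = Σδ_i = 1.014 mm.

1.01 mm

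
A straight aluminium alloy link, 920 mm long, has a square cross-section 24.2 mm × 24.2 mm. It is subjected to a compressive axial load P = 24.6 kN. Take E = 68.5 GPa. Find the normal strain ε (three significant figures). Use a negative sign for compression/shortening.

A = 585.6 mm².
σ = N/A = -42.01 MPa; ε = σ/E = -42.01/68500 = -6.132e-04.

-6.13e-04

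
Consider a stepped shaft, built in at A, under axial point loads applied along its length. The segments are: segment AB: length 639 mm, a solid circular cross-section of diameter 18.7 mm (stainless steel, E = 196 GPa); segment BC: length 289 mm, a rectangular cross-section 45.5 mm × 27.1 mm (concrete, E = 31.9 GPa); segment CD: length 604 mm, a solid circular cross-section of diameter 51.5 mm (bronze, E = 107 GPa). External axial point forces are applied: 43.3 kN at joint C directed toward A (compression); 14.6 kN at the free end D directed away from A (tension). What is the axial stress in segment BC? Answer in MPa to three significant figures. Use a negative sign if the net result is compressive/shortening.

Internal axial forces (sectioning from the free end, tension +): N_CD = 14.6 kN, N_BC = -28.7 kN, N_AB = -28.7 kN.
A_BC = 1233 mm².
σ_BC = N_BC/A_BC = -28700/1233 = -23.28 MPa.

-23.3 MPa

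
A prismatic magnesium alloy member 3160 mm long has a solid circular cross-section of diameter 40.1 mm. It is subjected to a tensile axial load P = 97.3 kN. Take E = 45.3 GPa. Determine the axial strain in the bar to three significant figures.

A = 1263 mm².
σ = N/A = 77.04 MPa; ε = σ/E = 77.04/45300 = 1.701e-03.

0.00170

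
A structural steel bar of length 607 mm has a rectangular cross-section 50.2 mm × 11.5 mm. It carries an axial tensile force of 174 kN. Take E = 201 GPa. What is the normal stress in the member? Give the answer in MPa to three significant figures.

301 MPa

A = 577.3 mm².
σ = N/A = 174000/577.3 = 301.4 MPa.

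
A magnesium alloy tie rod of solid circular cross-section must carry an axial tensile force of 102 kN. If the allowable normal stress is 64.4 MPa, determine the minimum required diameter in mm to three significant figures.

44.9 mm

Required area A ≥ P/σ_allow = 102000/64.4 = 1584 mm².
For a solid circular section, d ≥ √(4A/π) = 44.91 mm.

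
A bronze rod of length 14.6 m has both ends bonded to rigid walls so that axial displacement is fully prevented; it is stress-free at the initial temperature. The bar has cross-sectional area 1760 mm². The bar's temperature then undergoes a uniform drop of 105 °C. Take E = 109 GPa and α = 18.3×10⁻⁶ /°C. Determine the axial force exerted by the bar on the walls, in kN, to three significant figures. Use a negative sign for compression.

369 kN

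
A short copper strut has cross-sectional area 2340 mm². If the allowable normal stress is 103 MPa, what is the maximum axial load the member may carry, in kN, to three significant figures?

241 kN

P_max = σ_allow · A = 103 · 2340 = 241000 N = 241 kN.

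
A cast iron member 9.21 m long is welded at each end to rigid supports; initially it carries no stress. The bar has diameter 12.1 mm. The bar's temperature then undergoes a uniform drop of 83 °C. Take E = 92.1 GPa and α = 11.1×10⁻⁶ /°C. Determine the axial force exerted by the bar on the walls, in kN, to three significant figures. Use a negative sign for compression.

Free thermal expansion αLΔT = 11.1e-6 · 9210 · -83 = -8.485 mm.
The walls impose strain ε = −(-8.485)/9210 = 9.2130e-04; σ = Eε = 92100 · 9.2130e-04 = 84.85 MPa.
Wall reaction R = σ·A = 84.85·115 = 9757 N = 9.757 kN.

9.76 kN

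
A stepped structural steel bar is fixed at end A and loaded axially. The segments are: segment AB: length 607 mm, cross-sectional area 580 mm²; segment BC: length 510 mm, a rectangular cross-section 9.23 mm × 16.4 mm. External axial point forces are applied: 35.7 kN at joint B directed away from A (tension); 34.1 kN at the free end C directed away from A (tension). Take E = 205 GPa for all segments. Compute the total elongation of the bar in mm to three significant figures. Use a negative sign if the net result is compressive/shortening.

0.917 mm

Internal axial forces (sectioning from the free end, tension +): N_BC = 34.1 kN, N_AB = 69.8 kN.
A_BC = 151.4 mm².
δ_AB = 69800·607/(580·205000) = 0.3563 mm
δ_BC = 34100·510/(151.4·205000) = 0.5604 mm
δ = Σδ_i = 0.9168 mm.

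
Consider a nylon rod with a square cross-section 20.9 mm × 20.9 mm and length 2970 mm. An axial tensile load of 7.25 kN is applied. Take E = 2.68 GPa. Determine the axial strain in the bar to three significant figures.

A = 436.8 mm².
σ = N/A = 16.6 MPa; ε = σ/E = 16.6/2680 = 6.193e-03.

0.00619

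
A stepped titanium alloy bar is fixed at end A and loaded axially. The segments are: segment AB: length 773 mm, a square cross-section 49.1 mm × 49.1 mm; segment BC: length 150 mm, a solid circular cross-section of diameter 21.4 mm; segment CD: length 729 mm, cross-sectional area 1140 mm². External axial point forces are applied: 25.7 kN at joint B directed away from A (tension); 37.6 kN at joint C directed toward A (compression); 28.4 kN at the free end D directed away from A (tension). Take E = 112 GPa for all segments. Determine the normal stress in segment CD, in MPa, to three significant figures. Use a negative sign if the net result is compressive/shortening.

Internal axial forces (sectioning from the free end, tension +): N_CD = 28.4 kN, N_BC = -9.2 kN, N_AB = 16.5 kN.
σ_CD = N_CD/A_CD = 28400/1140 = 24.91 MPa.

24.9 MPa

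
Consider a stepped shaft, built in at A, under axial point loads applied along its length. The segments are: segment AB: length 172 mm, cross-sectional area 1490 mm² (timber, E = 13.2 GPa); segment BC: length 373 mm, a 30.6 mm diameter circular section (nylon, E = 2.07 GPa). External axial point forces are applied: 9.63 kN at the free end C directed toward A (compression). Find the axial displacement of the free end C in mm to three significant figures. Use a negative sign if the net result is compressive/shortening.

-2.44 mm

Internal axial forces (sectioning from the free end, tension +): N_BC = -9.63 kN, N_AB = -9.63 kN.
A_BC = 735.4 mm².
δ_AB = -9630·172/(1490·13200) = -0.08422 mm
δ_BC = -9630·373/(735.4·2070) = -2.36 mm
δ = Σδ_i = -2.444 mm.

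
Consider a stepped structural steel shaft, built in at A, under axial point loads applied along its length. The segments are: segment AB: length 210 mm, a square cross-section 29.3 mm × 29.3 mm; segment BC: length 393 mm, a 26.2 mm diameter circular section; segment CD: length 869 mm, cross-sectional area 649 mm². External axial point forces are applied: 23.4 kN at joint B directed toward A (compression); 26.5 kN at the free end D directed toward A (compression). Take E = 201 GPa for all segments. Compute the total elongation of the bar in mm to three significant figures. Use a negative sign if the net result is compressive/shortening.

-0.333 mm

Internal axial forces (sectioning from the free end, tension +): N_CD = -26.5 kN, N_BC = -26.5 kN, N_AB = -49.9 kN.
A_AB = 858.5 mm².
A_BC = 539.1 mm².
δ_AB = -49900·210/(858.5·201000) = -0.06073 mm
δ_BC = -26500·393/(539.1·201000) = -0.09611 mm
δ_CD = -26500·869/(649·201000) = -0.1765 mm
δ = Σδ_i = -0.3334 mm.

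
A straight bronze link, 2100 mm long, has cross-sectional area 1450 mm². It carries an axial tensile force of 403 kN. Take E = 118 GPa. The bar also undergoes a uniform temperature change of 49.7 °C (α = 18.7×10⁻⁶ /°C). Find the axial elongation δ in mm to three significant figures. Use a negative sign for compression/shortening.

6.90 mm

δ_mech = NL/(AE) = 403000·2100/(1450·118000) = 4.946 mm.
δ_thermal = αLΔT = 18.7e-6·2100·49.7 = 1.952 mm.
δ = δ_mech + δ_thermal = 6.898 mm.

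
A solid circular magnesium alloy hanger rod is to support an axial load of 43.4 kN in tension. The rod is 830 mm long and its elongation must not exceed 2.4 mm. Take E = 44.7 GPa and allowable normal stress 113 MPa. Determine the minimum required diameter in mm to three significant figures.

Required area A ≥ P/σ_allow = 43400/113 = 384.1 mm².
For a solid circular section, d ≥ √(4A/π) = 22.11 mm.
Elongation limit: A ≥ PL/(Eδ_allow) = 43400·830/(44700·2.4) = 335.8 mm² ⇒ d ≥ 20.68 mm.
The stress limit governs.

22.1 mm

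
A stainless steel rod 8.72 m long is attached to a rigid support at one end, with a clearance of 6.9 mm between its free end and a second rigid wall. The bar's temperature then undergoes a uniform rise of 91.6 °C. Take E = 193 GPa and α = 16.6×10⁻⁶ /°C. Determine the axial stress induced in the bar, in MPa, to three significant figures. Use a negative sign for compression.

Free thermal expansion αLΔT = 16.6e-6 · 8720 · 91.6 = 13.26 mm.
The walls engage after the gap closes; constrained expansion = 13.26 − 6.9 = 6.359 mm.
The walls impose strain ε = −(6.359)/8720 = -7.2928e-04; σ = Eε = 193000 · -7.2928e-04 = -140.8 MPa.

-141 MPa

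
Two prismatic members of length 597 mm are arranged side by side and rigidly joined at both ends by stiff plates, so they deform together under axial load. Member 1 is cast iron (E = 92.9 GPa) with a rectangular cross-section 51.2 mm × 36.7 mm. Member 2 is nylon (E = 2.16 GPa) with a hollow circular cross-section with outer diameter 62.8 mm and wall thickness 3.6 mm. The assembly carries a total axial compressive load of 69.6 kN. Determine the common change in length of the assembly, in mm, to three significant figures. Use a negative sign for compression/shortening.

A_1 = 1879 mm².
A_2 = 669.5 mm².
Equal strain + equilibrium ⇒ each member carries load in proportion to AE: A₁E₁ = 174600000 N, A₂E₂ = 1446000 N, ΣAE = 176000000 N.
δ = PL/ΣAE = -69600·597/176000000 = -0.2361 mm.

-0.236 mm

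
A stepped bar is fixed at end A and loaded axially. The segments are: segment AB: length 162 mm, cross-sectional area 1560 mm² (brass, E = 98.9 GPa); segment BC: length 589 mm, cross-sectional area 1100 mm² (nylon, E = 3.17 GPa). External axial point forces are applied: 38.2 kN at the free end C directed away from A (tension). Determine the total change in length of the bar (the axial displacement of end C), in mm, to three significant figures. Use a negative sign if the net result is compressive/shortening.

Internal axial forces (sectioning from the free end, tension +): N_BC = 38.2 kN, N_AB = 38.2 kN.
δ_AB = 38200·162/(1560·98900) = 0.04011 mm
δ_BC = 38200·589/(1100·3170) = 6.452 mm
δ = Σδ_i = 6.493 mm.

6.49 mm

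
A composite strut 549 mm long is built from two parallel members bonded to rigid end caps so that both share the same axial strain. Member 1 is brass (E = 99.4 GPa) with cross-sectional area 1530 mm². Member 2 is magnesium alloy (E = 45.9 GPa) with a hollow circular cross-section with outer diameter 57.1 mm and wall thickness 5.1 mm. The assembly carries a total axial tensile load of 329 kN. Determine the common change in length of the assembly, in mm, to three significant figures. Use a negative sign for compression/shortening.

A_2 = 833.2 mm².
Equal strain + equilibrium ⇒ each member carries load in proportion to AE: A₁E₁ = 152100000 N, A₂E₂ = 38240000 N, ΣAE = 190300000 N.
δ = PL/ΣAE = 329000·549/190300000 = 0.949 mm.

0.949 mm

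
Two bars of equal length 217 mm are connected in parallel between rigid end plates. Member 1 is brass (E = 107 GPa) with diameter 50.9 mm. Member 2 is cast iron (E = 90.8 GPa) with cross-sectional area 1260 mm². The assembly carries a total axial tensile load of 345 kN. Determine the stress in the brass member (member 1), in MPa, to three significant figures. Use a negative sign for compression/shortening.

A_1 = 2035 mm².
Equal strain + equilibrium ⇒ each member carries load in proportion to AE: A₁E₁ = 217700000 N, A₂E₂ = 114400000 N, ΣAE = 332100000 N.
σ₁ = P·E₁/ΣAE = 345000·107000/332100000 = 111.1 MPa.

111 MPa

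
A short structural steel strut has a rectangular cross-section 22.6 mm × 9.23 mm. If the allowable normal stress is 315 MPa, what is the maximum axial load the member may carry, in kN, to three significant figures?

A = 208.6 mm².
P_max = σ_allow · A = 315 · 208.6 = 65710 N = 65.71 kN.

65.7 kN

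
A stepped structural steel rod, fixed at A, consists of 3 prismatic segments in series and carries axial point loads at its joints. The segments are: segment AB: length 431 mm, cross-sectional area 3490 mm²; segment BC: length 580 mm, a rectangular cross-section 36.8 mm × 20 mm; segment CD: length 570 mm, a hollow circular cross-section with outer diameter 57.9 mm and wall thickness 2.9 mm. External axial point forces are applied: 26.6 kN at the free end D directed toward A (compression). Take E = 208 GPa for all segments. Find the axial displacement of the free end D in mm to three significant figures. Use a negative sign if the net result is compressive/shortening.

Internal axial forces (sectioning from the free end, tension +): N_CD = -26.6 kN, N_BC = -26.6 kN, N_AB = -26.6 kN.
A_BC = 736 mm².
A_CD = 501.1 mm².
δ_AB = -26600·431/(3490·208000) = -0.01579 mm
δ_BC = -26600·580/(736·208000) = -0.1008 mm
δ_CD = -26600·570/(501.1·208000) = -0.1455 mm
δ = Σδ_i = -0.262 mm.

-0.262 mm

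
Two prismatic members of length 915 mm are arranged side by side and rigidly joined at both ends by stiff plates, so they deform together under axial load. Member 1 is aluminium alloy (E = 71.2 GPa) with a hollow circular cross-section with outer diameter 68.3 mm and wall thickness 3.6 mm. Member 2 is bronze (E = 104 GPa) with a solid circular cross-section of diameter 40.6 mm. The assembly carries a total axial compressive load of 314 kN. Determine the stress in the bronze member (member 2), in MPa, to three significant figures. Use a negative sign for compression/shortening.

A_1 = 731.7 mm².
A_2 = 1295 mm².
Equal strain + equilibrium ⇒ each member carries load in proportion to AE: A₁E₁ = 52100000 N, A₂E₂ = 134600000 N, ΣAE = 186700000 N.
σ₂ = P·E₂/ΣAE = -314000·104000/186700000 = -174.9 MPa.

-175 MPa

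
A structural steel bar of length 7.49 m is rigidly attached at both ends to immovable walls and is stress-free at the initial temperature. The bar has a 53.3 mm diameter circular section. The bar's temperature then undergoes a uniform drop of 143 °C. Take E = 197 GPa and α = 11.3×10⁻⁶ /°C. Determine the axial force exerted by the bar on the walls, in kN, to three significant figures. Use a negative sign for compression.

Free thermal expansion αLΔT = 11.3e-6 · 7490 · -143 = -12.1 mm.
The walls impose strain ε = −(-12.1)/7490 = 1.6159e-03; σ = Eε = 197000 · 1.6159e-03 = 318.3 MPa.
Wall reaction R = σ·A = 318.3·2231 = 710300 N = 710.3 kN.

710 kN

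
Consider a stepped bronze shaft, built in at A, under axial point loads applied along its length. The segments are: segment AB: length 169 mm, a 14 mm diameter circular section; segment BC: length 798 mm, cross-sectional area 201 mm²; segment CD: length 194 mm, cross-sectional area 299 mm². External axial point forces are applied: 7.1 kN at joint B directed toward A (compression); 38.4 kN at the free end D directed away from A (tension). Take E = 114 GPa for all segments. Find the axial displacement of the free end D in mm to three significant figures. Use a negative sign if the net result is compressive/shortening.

1.86 mm

Internal axial forces (sectioning from the free end, tension +): N_CD = 38.4 kN, N_BC = 38.4 kN, N_AB = 31.3 kN.
A_AB = 153.9 mm².
δ_AB = 31300·169/(153.9·114000) = 0.3014 mm
δ_BC = 38400·798/(201·114000) = 1.337 mm
δ_CD = 38400·194/(299·114000) = 0.2186 mm
δ = Σδ_i = 1.857 mm.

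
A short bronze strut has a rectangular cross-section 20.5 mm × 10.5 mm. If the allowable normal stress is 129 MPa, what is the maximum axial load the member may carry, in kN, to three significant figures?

27.8 kN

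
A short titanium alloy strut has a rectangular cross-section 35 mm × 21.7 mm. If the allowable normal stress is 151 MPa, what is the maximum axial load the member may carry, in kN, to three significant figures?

A = 759.5 mm².
P_max = σ_allow · A = 151 · 759.5 = 114700 N = 114.7 kN.

115 kN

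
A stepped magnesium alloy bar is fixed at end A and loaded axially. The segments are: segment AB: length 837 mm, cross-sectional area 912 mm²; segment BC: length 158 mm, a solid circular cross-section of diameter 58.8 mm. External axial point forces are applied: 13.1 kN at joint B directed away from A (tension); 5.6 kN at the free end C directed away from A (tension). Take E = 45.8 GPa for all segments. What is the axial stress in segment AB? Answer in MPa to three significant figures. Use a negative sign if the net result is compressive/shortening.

20.5 MPa

Internal axial forces (sectioning from the free end, tension +): N_BC = 5.6 kN, N_AB = 18.7 kN.
σ_AB = N_AB/A_AB = 18700/912 = 20.5 MPa.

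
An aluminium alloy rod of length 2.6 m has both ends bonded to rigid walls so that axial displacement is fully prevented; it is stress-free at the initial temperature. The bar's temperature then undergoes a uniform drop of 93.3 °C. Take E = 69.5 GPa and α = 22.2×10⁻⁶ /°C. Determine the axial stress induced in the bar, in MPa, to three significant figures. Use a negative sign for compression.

144 MPa

Free thermal expansion αLΔT = 22.2e-6 · 2600 · -93.3 = -5.385 mm.
The walls impose strain ε = −(-5.385)/2600 = 2.0713e-03; σ = Eε = 69500 · 2.0713e-03 = 144 MPa.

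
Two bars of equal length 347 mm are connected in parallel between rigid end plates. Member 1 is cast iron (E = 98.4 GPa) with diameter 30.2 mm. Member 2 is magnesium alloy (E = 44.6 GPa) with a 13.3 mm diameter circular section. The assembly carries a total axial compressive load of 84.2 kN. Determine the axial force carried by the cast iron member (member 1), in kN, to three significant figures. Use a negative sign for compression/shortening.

-77.4 kN

A_1 = 716.3 mm².
A_2 = 138.9 mm².
Equal strain + equilibrium ⇒ each member carries load in proportion to AE: A₁E₁ = 70490000 N, A₂E₂ = 6196000 N, ΣAE = 76680000 N.
F₁ = P·A₁E₁/ΣAE = -84200·70490000/76680000 = -77400 N.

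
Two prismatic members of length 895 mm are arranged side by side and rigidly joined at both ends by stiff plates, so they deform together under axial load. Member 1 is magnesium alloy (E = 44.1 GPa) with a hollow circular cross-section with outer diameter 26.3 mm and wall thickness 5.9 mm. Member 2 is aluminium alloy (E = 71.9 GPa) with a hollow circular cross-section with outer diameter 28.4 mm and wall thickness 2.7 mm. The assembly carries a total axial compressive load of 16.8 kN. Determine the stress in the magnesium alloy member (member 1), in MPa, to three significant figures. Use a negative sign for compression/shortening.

-22.9 MPa

A_1 = 378.1 mm².
A_2 = 218 mm².
Equal strain + equilibrium ⇒ each member carries load in proportion to AE: A₁E₁ = 16680000 N, A₂E₂ = 15670000 N, ΣAE = 32350000 N.
σ₁ = P·E₁/ΣAE = -16800·44100/32350000 = -22.9 MPa.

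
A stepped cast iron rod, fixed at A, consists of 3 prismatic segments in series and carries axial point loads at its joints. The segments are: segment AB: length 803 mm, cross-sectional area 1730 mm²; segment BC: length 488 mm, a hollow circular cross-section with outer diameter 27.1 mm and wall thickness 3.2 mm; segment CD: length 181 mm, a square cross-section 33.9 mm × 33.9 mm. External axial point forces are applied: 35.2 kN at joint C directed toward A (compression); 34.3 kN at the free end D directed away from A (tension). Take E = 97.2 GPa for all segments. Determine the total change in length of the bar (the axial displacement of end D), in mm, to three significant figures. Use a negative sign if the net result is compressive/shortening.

0.0325 mm

Internal axial forces (sectioning from the free end, tension +): N_CD = 34.3 kN, N_BC = -0.9 kN, N_AB = -0.9 kN.
A_BC = 240.3 mm².
A_CD = 1149 mm².
δ_AB = -900·803/(1730·97200) = -0.004298 mm
δ_BC = -900·488/(240.3·97200) = -0.01881 mm
δ_CD = 34300·181/(1149·97200) = 0.05558 mm
δ = Σδ_i = 0.03247 mm.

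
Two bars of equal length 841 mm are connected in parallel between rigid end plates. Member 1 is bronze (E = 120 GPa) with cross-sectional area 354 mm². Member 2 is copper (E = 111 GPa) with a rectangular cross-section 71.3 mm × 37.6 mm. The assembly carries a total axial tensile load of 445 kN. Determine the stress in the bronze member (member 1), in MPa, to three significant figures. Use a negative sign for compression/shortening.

157 MPa

A_2 = 2681 mm².
Equal strain + equilibrium ⇒ each member carries load in proportion to AE: A₁E₁ = 42480000 N, A₂E₂ = 297600000 N, ΣAE = 340100000 N.
σ₁ = P·E₁/ΣAE = 445000·120000/340100000 = 157 MPa.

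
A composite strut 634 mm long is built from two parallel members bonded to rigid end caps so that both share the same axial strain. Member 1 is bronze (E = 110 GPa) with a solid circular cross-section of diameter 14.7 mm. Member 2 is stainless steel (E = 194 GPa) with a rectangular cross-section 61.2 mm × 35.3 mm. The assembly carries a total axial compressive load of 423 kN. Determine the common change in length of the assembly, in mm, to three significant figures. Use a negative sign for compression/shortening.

-0.613 mm

A_1 = 169.7 mm².
A_2 = 2160 mm².
Equal strain + equilibrium ⇒ each member carries load in proportion to AE: A₁E₁ = 18670000 N, A₂E₂ = 419100000 N, ΣAE = 437800000 N.
δ = PL/ΣAE = -423000·634/437800000 = -0.6126 mm.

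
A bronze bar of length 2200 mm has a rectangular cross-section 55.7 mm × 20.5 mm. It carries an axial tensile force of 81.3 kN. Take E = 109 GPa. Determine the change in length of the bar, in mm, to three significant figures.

A = 1142 mm².
δ_mech = NL/(AE) = 81300·2200/(1142·109000) = 1.437 mm.

1.44 mm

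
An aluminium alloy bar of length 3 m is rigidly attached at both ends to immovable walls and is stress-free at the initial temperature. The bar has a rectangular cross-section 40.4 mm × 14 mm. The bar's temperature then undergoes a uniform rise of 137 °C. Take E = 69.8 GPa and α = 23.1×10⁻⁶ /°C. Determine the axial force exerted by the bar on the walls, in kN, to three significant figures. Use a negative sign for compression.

Free thermal expansion αLΔT = 23.1e-6 · 3000 · 137 = 9.494 mm.
The walls impose strain ε = −(9.494)/3000 = -3.1647e-03; σ = Eε = 69800 · -3.1647e-03 = -220.9 MPa.
Wall reaction R = σ·A = -220.9·565.6 = -124900 N = -124.9 kN.

-125 kN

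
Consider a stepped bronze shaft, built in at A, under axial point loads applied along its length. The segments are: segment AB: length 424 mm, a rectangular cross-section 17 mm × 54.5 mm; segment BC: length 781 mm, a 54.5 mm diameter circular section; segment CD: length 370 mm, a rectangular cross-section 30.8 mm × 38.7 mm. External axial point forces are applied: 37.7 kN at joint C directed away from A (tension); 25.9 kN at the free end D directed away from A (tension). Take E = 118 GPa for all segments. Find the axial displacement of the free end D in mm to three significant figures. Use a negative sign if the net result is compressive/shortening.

Internal axial forces (sectioning from the free end, tension +): N_CD = 25.9 kN, N_BC = 63.6 kN, N_AB = 63.6 kN.
A_AB = 926.5 mm².
A_BC = 2333 mm².
A_CD = 1192 mm².
δ_AB = 63600·424/(926.5·118000) = 0.2467 mm
δ_BC = 63600·781/(2333·118000) = 0.1804 mm
δ_CD = 25900·370/(1192·118000) = 0.06813 mm
δ = Σδ_i = 0.4952 mm.

0.495 mm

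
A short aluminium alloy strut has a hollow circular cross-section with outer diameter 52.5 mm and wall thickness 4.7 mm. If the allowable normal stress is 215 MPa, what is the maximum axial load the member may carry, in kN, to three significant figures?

A = 705.8 mm².
P_max = σ_allow · A = 215 · 705.8 = 151700 N = 151.7 kN.

152 kN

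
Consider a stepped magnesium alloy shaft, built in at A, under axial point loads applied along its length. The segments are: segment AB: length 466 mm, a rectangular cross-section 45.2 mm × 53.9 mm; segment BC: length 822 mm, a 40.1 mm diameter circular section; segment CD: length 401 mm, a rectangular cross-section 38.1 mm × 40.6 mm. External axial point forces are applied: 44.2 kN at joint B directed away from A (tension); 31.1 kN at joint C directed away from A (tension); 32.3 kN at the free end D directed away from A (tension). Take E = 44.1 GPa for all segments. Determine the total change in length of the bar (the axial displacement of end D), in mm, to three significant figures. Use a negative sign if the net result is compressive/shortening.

Internal axial forces (sectioning from the free end, tension +): N_CD = 32.3 kN, N_BC = 63.4 kN, N_AB = 107.6 kN.
A_AB = 2436 mm².
A_BC = 1263 mm².
A_CD = 1547 mm².
δ_AB = 107600·466/(2436·44100) = 0.4667 mm
δ_BC = 63400·822/(1263·44100) = 0.9357 mm
δ_CD = 32300·401/(1547·44100) = 0.1899 mm
δ = Σδ_i = 1.592 mm.

1.59 mm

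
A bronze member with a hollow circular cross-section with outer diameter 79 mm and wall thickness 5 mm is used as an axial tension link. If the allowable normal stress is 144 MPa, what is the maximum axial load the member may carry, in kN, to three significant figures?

167 kN

A = 1162 mm².
P_max = σ_allow · A = 144 · 1162 = 167400 N = 167.4 kN.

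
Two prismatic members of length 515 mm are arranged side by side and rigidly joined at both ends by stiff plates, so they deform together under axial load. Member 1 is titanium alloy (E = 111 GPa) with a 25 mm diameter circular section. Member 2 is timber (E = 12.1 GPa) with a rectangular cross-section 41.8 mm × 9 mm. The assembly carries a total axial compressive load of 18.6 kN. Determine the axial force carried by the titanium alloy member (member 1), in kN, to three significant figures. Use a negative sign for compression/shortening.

-17.2 kN

A_1 = 490.9 mm².
A_2 = 376.2 mm².
Equal strain + equilibrium ⇒ each member carries load in proportion to AE: A₁E₁ = 54490000 N, A₂E₂ = 4552000 N, ΣAE = 59040000 N.
F₁ = P·A₁E₁/ΣAE = -18600·54490000/59040000 = -17170 N.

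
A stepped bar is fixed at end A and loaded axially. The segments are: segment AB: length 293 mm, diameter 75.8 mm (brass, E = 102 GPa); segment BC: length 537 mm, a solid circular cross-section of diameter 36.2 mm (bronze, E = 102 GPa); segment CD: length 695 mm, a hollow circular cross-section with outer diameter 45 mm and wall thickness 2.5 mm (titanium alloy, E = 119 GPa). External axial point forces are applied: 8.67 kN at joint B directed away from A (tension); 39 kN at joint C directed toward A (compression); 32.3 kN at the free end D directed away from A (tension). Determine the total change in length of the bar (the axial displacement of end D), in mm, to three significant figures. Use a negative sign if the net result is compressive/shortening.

0.532 mm

Internal axial forces (sectioning from the free end, tension +): N_CD = 32.3 kN, N_BC = -6.7 kN, N_AB = 1.97 kN.
A_AB = 4513 mm².
A_BC = 1029 mm².
A_CD = 333.8 mm².
δ_AB = 1970·293/(4513·102000) = 0.001254 mm
δ_BC = -6700·537/(1029·102000) = -0.03427 mm
δ_CD = 32300·695/(333.8·119000) = 0.5651 mm
δ = Σδ_i = 0.5321 mm.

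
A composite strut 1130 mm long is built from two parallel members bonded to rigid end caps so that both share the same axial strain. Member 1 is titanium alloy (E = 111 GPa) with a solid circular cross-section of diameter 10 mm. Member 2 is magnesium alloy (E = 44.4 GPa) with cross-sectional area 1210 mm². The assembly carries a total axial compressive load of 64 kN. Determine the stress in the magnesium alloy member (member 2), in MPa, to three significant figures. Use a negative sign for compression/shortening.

A_1 = 78.54 mm².
Equal strain + equilibrium ⇒ each member carries load in proportion to AE: A₁E₁ = 8718000 N, A₂E₂ = 53720000 N, ΣAE = 62440000 N.
σ₂ = P·E₂/ΣAE = -64000·44400/62440000 = -45.51 MPa.

-45.5 MPa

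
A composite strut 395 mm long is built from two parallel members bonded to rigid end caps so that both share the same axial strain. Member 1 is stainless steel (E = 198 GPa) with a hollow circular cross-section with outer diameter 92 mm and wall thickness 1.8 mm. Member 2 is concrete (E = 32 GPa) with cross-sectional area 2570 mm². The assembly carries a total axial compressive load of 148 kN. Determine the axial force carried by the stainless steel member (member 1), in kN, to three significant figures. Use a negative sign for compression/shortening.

-81.6 kN

A_1 = 510.1 mm².
Equal strain + equilibrium ⇒ each member carries load in proportion to AE: A₁E₁ = 101000000 N, A₂E₂ = 82240000 N, ΣAE = 183200000 N.
F₁ = P·A₁E₁/ΣAE = -148000·101000000/183200000 = -81570 N.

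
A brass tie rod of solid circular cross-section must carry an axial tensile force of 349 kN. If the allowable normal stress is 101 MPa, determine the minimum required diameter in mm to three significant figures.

Required area A ≥ P/σ_allow = 349000/101 = 3455 mm².
For a solid circular section, d ≥ √(4A/π) = 66.33 mm.

66.3 mm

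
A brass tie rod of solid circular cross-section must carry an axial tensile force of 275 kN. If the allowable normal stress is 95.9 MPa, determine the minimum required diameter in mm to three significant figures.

Required area A ≥ P/σ_allow = 275000/95.9 = 2868 mm².
For a solid circular section, d ≥ √(4A/π) = 60.42 mm.

60.4 mm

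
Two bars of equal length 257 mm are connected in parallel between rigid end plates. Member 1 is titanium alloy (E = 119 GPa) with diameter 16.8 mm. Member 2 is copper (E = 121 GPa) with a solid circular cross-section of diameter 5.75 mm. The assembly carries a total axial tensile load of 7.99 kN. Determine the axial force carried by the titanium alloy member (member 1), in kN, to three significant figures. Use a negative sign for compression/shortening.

7.14 kN

A_1 = 221.7 mm².
A_2 = 25.97 mm².
Equal strain + equilibrium ⇒ each member carries load in proportion to AE: A₁E₁ = 26380000 N, A₂E₂ = 3142000 N, ΣAE = 29520000 N.
F₁ = P·A₁E₁/ΣAE = 7990·26380000/29520000 = 7140 N.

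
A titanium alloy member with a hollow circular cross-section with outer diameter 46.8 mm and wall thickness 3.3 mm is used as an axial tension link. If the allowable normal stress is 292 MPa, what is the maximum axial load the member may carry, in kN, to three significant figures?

A = 451 mm².
P_max = σ_allow · A = 292 · 451 = 131700 N = 131.7 kN.

132 kN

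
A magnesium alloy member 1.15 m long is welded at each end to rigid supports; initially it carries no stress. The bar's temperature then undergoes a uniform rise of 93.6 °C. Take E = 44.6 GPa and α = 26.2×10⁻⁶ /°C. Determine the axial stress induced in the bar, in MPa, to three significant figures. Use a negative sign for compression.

-109 MPa

Free thermal expansion αLΔT = 26.2e-6 · 1150 · 93.6 = 2.82 mm.
The walls impose strain ε = −(2.82)/1150 = -2.4523e-03; σ = Eε = 44600 · -2.4523e-03 = -109.4 MPa.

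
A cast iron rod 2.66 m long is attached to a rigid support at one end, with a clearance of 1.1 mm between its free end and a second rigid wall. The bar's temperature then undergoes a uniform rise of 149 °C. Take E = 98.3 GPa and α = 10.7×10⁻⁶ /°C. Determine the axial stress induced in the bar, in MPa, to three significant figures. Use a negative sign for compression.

-116 MPa

Free thermal expansion αLΔT = 10.7e-6 · 2660 · 149 = 4.241 mm.
The walls engage after the gap closes; constrained expansion = 4.241 − 1.1 = 3.141 mm.
The walls impose strain ε = −(3.141)/2660 = -1.1808e-03; σ = Eε = 98300 · -1.1808e-03 = -116.1 MPa.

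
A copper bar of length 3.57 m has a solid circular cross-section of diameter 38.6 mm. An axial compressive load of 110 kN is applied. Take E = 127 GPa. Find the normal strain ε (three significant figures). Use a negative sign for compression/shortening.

-7.40e-04

A = 1170 mm².
σ = N/A = -94 MPa; ε = σ/E = -94/127000 = -7.402e-04.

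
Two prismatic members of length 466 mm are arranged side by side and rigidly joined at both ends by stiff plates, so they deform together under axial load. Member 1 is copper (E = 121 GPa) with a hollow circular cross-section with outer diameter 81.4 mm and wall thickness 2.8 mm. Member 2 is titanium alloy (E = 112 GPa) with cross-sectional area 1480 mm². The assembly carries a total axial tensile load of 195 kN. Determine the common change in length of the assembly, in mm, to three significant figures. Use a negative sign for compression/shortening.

A_1 = 691.4 mm².
Equal strain + equilibrium ⇒ each member carries load in proportion to AE: A₁E₁ = 83660000 N, A₂E₂ = 165800000 N, ΣAE = 249400000 N.
δ = PL/ΣAE = 195000·466/249400000 = 0.3643 mm.

0.364 mm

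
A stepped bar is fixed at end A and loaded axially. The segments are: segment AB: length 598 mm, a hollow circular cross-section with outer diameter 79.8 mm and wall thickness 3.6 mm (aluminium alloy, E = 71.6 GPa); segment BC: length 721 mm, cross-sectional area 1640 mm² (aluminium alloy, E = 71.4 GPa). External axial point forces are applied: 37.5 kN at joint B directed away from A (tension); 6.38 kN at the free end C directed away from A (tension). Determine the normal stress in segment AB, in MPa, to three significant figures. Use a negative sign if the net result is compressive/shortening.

50.9 MPa

Internal axial forces (sectioning from the free end, tension +): N_BC = 6.38 kN, N_AB = 43.88 kN.
A_AB = 861.8 mm².
σ_AB = N_AB/A_AB = 43880/861.8 = 50.92 MPa.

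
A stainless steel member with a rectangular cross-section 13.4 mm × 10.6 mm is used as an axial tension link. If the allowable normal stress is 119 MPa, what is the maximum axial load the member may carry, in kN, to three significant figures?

16.9 kN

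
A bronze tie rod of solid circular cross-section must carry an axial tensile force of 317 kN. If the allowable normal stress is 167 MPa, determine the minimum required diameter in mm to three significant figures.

Required area A ≥ P/σ_allow = 317000/167 = 1898 mm².
For a solid circular section, d ≥ √(4A/π) = 49.16 mm.

49.2 mm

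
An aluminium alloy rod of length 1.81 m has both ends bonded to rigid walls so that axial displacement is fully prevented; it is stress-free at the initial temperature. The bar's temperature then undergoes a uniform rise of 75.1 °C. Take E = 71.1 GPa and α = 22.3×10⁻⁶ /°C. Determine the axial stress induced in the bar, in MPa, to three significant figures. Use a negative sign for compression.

Free thermal expansion αLΔT = 22.3e-6 · 1810 · 75.1 = 3.031 mm.
The walls impose strain ε = −(3.031)/1810 = -1.6747e-03; σ = Eε = 71100 · -1.6747e-03 = -119.1 MPa.

-119 MPa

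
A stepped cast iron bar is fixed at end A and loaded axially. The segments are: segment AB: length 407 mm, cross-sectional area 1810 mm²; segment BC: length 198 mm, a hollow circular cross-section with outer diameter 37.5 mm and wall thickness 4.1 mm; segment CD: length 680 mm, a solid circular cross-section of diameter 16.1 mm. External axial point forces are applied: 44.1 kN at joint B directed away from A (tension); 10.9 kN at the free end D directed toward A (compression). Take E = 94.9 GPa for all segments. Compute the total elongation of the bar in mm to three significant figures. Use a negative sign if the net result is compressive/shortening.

Internal axial forces (sectioning from the free end, tension +): N_CD = -10.9 kN, N_BC = -10.9 kN, N_AB = 33.2 kN.
A_BC = 430.2 mm².
A_CD = 203.6 mm².
δ_AB = 33200·407/(1810·94900) = 0.07867 mm
δ_BC = -10900·198/(430.2·94900) = -0.05286 mm
δ_CD = -10900·680/(203.6·94900) = -0.3836 mm
δ = Σδ_i = -0.3578 mm.

-0.358 mm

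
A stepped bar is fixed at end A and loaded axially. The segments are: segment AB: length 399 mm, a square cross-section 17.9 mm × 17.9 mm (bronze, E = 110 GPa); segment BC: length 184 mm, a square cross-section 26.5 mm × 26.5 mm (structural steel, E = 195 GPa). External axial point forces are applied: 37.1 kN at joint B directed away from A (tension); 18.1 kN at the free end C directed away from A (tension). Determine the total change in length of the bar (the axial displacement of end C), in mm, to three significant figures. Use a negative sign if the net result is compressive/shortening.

Internal axial forces (sectioning from the free end, tension +): N_BC = 18.1 kN, N_AB = 55.2 kN.
A_AB = 320.4 mm².
A_BC = 702.2 mm².
δ_AB = 55200·399/(320.4·110000) = 0.6249 mm
δ_BC = 18100·184/(702.2·195000) = 0.02432 mm
δ = Σδ_i = 0.6492 mm.

0.649 mm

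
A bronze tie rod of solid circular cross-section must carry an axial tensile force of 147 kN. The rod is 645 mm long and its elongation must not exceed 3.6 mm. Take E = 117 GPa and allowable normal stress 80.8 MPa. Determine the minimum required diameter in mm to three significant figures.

Required area A ≥ P/σ_allow = 147000/80.8 = 1819 mm².
For a solid circular section, d ≥ √(4A/π) = 48.13 mm.
Elongation limit: A ≥ PL/(Eδ_allow) = 147000·645/(117000·3.6) = 225.1 mm² ⇒ d ≥ 16.93 mm.
The stress limit governs.

48.1 mm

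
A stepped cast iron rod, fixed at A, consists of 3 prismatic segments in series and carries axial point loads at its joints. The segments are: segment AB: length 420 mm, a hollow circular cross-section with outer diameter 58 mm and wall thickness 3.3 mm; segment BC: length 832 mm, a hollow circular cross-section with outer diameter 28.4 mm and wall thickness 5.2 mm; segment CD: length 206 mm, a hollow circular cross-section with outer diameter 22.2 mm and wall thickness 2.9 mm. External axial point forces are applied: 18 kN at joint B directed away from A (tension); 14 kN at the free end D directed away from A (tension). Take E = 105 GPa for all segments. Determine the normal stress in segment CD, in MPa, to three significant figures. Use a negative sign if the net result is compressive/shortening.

Internal axial forces (sectioning from the free end, tension +): N_CD = 14 kN, N_BC = 14 kN, N_AB = 32 kN.
A_CD = 175.8 mm².
σ_CD = N_CD/A_CD = 14000/175.8 = 79.62 MPa.

79.6 MPa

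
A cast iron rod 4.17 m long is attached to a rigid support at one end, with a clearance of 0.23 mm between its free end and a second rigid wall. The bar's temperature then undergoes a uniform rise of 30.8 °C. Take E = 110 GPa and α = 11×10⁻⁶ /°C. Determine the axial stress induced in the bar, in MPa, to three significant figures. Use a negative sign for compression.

Free thermal expansion αLΔT = 11e-6 · 4170 · 30.8 = 1.413 mm.
The walls engage after the gap closes; constrained expansion = 1.413 − 0.23 = 1.183 mm.
The walls impose strain ε = −(1.183)/4170 = -2.8364e-04; σ = Eε = 110000 · -2.8364e-04 = -31.2 MPa.

-31.2 MPa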